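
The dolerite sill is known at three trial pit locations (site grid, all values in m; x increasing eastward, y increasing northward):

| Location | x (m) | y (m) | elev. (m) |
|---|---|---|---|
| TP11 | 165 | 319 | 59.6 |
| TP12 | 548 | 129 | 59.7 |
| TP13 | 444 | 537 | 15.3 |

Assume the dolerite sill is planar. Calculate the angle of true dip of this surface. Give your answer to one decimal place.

7.9°

Let the plane be z = a·x + b·y + c.
TP12−TP11: 383a − 190b = 0.1;  TP13−TP11: 279a + 218b = −44.3.
Solving gives a = −0.06150, b = −0.12450.
Gradient magnitude |∇z| = √(a² + b²) = √(0.00378 + 0.01550) = 0.13886.
True dip = arctan(0.13886) = 7.9°, dipping toward NNE (azimuth ≈ 026°).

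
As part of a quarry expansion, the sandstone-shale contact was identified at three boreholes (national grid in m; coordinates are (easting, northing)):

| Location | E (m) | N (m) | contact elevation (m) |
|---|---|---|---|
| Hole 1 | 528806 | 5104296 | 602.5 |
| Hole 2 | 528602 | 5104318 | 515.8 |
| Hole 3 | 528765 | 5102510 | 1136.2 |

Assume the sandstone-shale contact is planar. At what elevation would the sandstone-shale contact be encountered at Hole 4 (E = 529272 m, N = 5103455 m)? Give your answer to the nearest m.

1044 m

Two edge vectors: Hole 1→Hole 2 = (-204, 22, -86.7), Hole 1→Hole 3 = (-41, -1786, 533.7).
Normal n = (Hole 1→Hole 2) × (Hole 1→Hole 3) = (-143104.8, 112429.5, 365246).
So ∂z/∂E = −n_x/n_z = 0.39180388 and ∂z/∂N = −n_y/n_z = −0.30781857.
Intercept c from Hole 1: 602.5 − 207188.24 + 1571197.08 = 1364611.33.
At (529272, 5103455): z = 207370.8 − 1570938.2 + 1364611.33 = 1044.0 m.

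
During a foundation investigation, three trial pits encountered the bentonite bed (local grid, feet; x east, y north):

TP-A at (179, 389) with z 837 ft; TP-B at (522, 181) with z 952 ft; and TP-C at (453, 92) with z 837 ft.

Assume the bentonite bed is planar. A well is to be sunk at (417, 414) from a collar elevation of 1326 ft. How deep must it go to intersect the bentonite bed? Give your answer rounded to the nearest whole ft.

Let the plane be z = a·x + b·y + c.
TP-B−TP-A: 343a − 208b = 115;  TP-C−TP-A: 274a − 297b = 0.
Solving gives a = 0.76105, b = 0.70211.
Then c = 837 − a·179 − b·389 = 427.65.
At (417, 414): z_contact = 317.4 + 290.7 + 427.65 = 1035.7 ft.
Depth below ground = 1326 − 1035.7 = 290 ft.

290 ft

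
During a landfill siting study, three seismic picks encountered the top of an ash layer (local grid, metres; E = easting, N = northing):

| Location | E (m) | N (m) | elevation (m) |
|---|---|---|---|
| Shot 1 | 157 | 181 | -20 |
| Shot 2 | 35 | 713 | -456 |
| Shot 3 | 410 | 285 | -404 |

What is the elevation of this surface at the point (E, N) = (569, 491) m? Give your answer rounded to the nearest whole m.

Let the plane be z = a·E + b·N + c.
Shot 2−Shot 1: −122a + 532b = −436;  Shot 3−Shot 1: 253a + 104b = −384.
Solving gives a = −1.07917, b = −1.06703.
Then c = -20 − a·157 − b·181 = 342.56.
At (569, 491): z = −614.0 − 523.9 + 342.56 = -795.4 m.

-795 m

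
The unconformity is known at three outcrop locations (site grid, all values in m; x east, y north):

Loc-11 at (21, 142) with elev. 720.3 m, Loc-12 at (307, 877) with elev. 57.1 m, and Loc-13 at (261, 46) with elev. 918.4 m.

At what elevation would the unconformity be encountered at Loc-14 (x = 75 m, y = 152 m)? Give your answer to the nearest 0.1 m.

731.4 m

Let the plane be z = a·x + b·y + c.
Loc-12−Loc-11: 286a + 735b = −663.2;  Loc-13−Loc-11: 240a − 96b = 198.1.
Solving gives a = 0.40193, b = −1.05871.
Then c = 720.3 − a·21 − b·142 = 862.20.
At (75, 152): z = 30.1 − 160.9 + 862.20 = 731.4 m.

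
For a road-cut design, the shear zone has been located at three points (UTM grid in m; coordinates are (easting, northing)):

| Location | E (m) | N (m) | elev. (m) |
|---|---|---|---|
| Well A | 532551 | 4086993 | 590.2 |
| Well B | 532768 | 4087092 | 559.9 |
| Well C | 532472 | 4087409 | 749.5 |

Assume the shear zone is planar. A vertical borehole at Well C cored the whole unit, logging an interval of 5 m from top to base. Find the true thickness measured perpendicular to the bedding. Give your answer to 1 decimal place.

4.6 m

Let the plane be z = a·E + b·N + c.
Well B−Well A: 217a + 99b = −30.3;  Well C−Well A: −79a + 416b = 159.3.
Solving gives a = −0.28927, b = 0.32800.
|∇z| = √(a²+b²) = 0.43733, so dip δ = arctan(0.43733) = 23.62°.
True thickness = vertical thickness × cos δ = 5 × cos 23.62° = 4.6 m.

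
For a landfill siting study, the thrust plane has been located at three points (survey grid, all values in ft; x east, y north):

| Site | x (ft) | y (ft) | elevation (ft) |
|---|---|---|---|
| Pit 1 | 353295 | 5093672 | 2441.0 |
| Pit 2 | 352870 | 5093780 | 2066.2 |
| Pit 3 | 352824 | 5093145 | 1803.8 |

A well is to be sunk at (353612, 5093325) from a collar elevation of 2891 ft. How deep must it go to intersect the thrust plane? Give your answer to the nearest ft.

262 ft

Two edge vectors: Pit 1→Pit 2 = (-425, 108, -374.8), Pit 1→Pit 3 = (-471, -527, -637.2).
Normal n = (Pit 1→Pit 2) × (Pit 1→Pit 3) = (-266337.2, -94279.2, 274843).
So ∂z/∂x = −n_x/n_z = 0.96905215 and ∂z/∂y = −n_y/n_z = 0.34302929.
Intercept c from Pit 1: 2441 − 342361.28 − 1747278.71 = −2087198.98.
At (353612, 5093325): z_contact = 342668.5 + 1747159.7 − 2087198.98 = 2629.2 ft.
Depth below ground = 2891 − 2629.2 = 262 ft.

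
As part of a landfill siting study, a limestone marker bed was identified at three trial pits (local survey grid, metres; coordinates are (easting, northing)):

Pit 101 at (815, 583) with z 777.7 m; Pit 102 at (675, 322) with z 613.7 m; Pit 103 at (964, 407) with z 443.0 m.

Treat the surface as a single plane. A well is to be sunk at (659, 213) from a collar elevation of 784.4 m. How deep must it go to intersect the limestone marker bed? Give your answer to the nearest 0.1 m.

Two edge vectors: Pit 101→Pit 102 = (-140, -261, -164), Pit 101→Pit 103 = (149, -176, -334.7).
Normal n = (Pit 101→Pit 102) × (Pit 101→Pit 103) = (58492.7, -71294, 63529).
So ∂z/∂E = −n_x/n_z = −0.92072 and ∂z/∂N = −n_y/n_z = 1.12223.
Intercept c from Pit 101: 777.7 + 750.39 − 654.26 = 873.83.
At (659, 213): z_contact = −606.76 + 239.03 + 873.83 = 506.11 m.
Depth below ground = 784.4 − 506.11 = 278.3 m.

278.3 m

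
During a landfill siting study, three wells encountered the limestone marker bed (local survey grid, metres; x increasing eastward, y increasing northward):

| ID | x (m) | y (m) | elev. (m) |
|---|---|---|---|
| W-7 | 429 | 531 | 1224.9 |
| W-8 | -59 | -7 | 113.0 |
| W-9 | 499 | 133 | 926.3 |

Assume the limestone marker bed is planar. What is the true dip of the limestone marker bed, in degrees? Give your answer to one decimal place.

57.2°

Let the plane be z = a·x + b·y + c.
W-8−W-7: −488a − 538b = −1111.9;  W-9−W-7: 70a − 398b = −298.6.
Solving gives a = 1.21565, b = 0.96406.
Gradient magnitude |∇z| = √(a² + b²) = √(1.47780 + 0.92941) = 1.55152.
True dip = arctan(1.55152) = 57.2°, dipping toward SW (azimuth ≈ 232°).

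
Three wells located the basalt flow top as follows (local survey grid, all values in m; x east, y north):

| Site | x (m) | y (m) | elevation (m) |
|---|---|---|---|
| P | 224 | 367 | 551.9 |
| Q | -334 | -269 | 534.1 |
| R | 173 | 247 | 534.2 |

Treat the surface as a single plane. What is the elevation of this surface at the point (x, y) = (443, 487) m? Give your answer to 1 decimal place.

525.2 m

Let the plane be z = a·x + b·y + c.
Q−P: −558a − 636b = −17.8;  R−P: −51a − 120b = −17.7.
Solving gives a = −0.26420, b = 0.25978.
Then c = 551.9 − a·224 − b·367 = 515.74.
At (443, 487): z = −117.0 + 126.5 + 515.74 = 525.2 m.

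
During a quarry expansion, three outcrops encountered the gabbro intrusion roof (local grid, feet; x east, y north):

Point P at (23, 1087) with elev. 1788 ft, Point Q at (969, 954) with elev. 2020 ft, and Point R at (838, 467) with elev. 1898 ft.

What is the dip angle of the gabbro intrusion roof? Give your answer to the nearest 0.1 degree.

Two edge vectors: Point P→Point Q = (946, -133, 232), Point P→Point R = (815, -620, 110).
Normal n = (Point P→Point Q) × (Point P→Point R) = (129210, 85020, -478125).
So ∂z/∂x = −n_x/n_z = 0.27024 and ∂z/∂y = −n_y/n_z = 0.17782.
Gradient magnitude |∇z| = √(a² + b²) = √(0.07303 + 0.03162) = 0.32350.
True dip = arctan(0.32350) = 17.9°, dipping toward WSW (azimuth ≈ 237°).

17.9°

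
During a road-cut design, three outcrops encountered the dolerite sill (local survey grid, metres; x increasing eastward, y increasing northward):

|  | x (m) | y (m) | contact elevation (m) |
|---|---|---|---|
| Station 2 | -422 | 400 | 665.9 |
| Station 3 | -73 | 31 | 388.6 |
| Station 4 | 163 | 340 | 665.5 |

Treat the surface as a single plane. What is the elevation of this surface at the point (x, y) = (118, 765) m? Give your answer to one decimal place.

1015.1 m

Two edge vectors: Station 2→Station 3 = (349, -369, -277.3), Station 2→Station 4 = (585, -60, -0.4).
Normal n = (Station 2→Station 3) × (Station 2→Station 4) = (-16490.4, -162080.9, 194925).
So ∂z/∂x = −n_x/n_z = 0.08460 and ∂z/∂y = −n_y/n_z = 0.83150.
Intercept c from Station 2: 665.9 + 35.70 − 332.60 = 369.00.
At (118, 765): z = 10.0 + 636.1 + 369.00 = 1015.1 m.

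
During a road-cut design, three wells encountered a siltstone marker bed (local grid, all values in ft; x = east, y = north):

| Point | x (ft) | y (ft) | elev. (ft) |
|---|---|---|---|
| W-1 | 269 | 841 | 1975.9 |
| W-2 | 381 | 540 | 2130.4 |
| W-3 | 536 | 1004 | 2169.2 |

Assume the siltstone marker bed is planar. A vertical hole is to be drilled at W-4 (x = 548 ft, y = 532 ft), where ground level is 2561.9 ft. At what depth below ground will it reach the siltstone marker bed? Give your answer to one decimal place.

288.7 ft

Let the plane be z = a·x + b·y + c.
W-2−W-1: 112a − 301b = 154.5;  W-3−W-1: 267a + 163b = 193.3.
Solving gives a = 0.845308, b = −0.198756.
Then c = 1975.9 − a·269 − b·841 = 1915.67.
At (548, 532): z_contact = 463.23 − 105.74 + 1915.67 = 2273.16 ft.
Depth below ground = 2561.9 − 2273.16 = 288.7 ft.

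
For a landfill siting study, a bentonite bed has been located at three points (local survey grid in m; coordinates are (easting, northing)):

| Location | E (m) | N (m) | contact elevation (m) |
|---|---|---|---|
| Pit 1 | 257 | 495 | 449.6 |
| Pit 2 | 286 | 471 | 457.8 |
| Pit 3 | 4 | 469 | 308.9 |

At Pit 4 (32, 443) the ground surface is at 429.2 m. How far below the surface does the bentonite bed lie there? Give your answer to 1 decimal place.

Let the plane be z = a·E + b·N + c.
Pit 2−Pit 1: 29a − 24b = 8.2;  Pit 3−Pit 1: −253a − 26b = −140.7.
Solving gives a = 0.52593, b = 0.29383.
Then c = 449.6 − a·257 − b·495 = 168.99.
At (32, 443): z_contact = 16.83 + 130.17 + 168.99 = 315.99 m.
Depth below ground = 429.2 − 315.99 = 113.2 m.

113.2 m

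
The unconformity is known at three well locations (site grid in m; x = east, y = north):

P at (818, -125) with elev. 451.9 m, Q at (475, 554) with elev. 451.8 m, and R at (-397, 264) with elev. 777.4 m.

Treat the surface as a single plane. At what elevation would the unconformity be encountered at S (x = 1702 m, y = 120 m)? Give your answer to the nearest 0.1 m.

Let the plane be z = a·x + b·y + c.
Q−P: −343a + 679b = −0.1;  R−P: −1215a + 389b = 325.5.
Solving gives a = −0.319645, b = −0.161618.
Then c = 451.9 − a·818 − b·-125 = 693.17.
At (1702, 120): z = −544.0 − 19.4 + 693.17 = 129.7 m.

129.7 m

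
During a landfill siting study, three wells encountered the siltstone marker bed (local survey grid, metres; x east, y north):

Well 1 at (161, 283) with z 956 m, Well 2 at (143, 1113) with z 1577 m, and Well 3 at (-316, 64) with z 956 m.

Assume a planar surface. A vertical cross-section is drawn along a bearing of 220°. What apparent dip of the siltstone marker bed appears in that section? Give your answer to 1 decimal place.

Let the plane be z = a·x + b·y + c.
Well 2−Well 1: −18a + 830b = 621;  Well 3−Well 1: −477a − 219b = 0.
Solving gives a = −0.34012, b = 0.74082.
Unit vector along 220° is (sin 220°, cos 220°) = (-0.6428, -0.7660).
Slope in that direction = a·(-0.6428) + b·(-0.7660) = −0.34887.
Apparent dip = arctan|0.34887| = 19.2° (true dip is 39.2°, so apparent ≤ true as expected).

19.2°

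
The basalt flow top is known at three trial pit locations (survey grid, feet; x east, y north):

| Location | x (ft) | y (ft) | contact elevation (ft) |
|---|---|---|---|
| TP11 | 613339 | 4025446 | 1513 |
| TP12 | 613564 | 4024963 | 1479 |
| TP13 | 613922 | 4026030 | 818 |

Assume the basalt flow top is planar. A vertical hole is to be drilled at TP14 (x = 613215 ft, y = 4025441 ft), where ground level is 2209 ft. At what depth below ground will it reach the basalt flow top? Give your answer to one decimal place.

587.6 ft

Two edge vectors: TP11→TP12 = (225, -483, -34), TP11→TP13 = (583, 584, -695).
Normal n = (TP11→TP12) × (TP11→TP13) = (355541, 136553, 412989).
So ∂z/∂x = −n_x/n_z = −0.860897021 and ∂z/∂y = −n_y/n_z = −0.330645610.
Intercept c from TP11: 1513 + 528021.72 + 1330996.05 = 1860530.77.
At (613215, 4025441): z_contact = −527914.97 − 1330994.40 + 1860530.77 = 1621.40 ft.
Depth below ground = 2209 − 1621.40 = 587.6 ft.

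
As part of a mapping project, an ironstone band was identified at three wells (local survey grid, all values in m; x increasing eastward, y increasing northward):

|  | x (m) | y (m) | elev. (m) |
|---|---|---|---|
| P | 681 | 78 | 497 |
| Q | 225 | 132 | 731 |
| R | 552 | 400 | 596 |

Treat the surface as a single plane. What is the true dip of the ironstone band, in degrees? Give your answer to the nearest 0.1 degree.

27.1°

Two edge vectors: P→Q = (-456, 54, 234), P→R = (-129, 322, 99).
Normal n = (P→Q) × (P→R) = (-70002, 14958, -139866).
So ∂z/∂x = −n_x/n_z = −0.50049 and ∂z/∂y = −n_y/n_z = 0.10695.
Gradient magnitude |∇z| = √(a² + b²) = √(0.25049 + 0.01144) = 0.51179.
True dip = arctan(0.51179) = 27.1°, dipping toward ESE (azimuth ≈ 102°).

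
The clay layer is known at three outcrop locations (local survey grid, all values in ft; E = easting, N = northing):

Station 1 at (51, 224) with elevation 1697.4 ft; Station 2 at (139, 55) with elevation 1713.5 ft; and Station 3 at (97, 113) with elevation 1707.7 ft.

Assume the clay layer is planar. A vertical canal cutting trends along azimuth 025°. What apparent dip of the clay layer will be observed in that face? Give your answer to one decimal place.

3.7°

Two edge vectors: Station 1→Station 2 = (88, -169, 16.1), Station 1→Station 3 = (46, -111, 10.3).
Normal n = (Station 1→Station 2) × (Station 1→Station 3) = (46.4, -165.8, -1994).
So ∂z/∂E = −n_x/n_z = 0.02327 and ∂z/∂N = −n_y/n_z = −0.08315.
Unit vector along 025° is (sin 25°, cos 25°) = (0.4226, 0.9063).
Slope in that direction = a·(0.4226) + b·(0.9063) = −0.06552.
Apparent dip = arctan|0.06552| = 3.7° (true dip is 4.9°, so apparent ≤ true as expected).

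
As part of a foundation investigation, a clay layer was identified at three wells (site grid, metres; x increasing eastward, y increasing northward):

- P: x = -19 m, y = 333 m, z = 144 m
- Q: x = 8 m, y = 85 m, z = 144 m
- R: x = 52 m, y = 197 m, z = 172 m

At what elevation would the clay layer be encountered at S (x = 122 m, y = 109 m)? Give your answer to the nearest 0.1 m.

Two edge vectors: P→Q = (27, -248, 0), P→R = (71, -136, 28).
Normal n = (P→Q) × (P→R) = (-6944, -756, 13936).
So ∂z/∂x = −n_x/n_z = 0.49828 and ∂z/∂y = −n_y/n_z = 0.05425.
Intercept c from P: 144 + 9.47 − 18.06 = 135.40.
At (122, 109): z = 60.8 + 5.9 + 135.40 = 202.1 m.

202.1 m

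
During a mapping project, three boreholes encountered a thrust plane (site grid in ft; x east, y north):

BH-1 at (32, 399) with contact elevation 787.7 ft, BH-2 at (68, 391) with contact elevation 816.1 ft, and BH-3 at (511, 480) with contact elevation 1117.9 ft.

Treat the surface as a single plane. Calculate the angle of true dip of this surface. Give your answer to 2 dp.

37.79°

Let the plane be z = a·x + b·y + c.
BH-2−BH-1: 36a − 8b = 28.4;  BH-3−BH-1: 479a + 81b = 330.2.
Solving gives a = 0.73237, b = −0.25436.
Gradient magnitude |∇z| = √(a² + b²) = √(0.53636 + 0.06470) = 0.77528.
True dip = arctan(0.77528) = 37.79°, dipping toward WNW (azimuth ≈ 289°).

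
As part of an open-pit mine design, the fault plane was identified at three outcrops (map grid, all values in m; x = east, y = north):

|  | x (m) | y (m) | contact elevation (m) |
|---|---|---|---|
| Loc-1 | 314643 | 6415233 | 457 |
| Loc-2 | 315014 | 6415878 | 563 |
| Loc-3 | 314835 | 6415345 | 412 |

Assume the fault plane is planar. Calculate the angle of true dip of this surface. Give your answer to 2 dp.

33.85°

Let the plane be z = a·x + b·y + c.
Loc-2−Loc-1: 371a + 645b = 106;  Loc-3−Loc-1: 192a + 112b = −45.
Solving gives a = −0.49700, b = 0.45021.
Gradient magnitude |∇z| = √(a² + b²) = √(0.24701 + 0.20269) = 0.67060.
True dip = arctan(0.67060) = 33.85°, dipping toward SE (azimuth ≈ 132°).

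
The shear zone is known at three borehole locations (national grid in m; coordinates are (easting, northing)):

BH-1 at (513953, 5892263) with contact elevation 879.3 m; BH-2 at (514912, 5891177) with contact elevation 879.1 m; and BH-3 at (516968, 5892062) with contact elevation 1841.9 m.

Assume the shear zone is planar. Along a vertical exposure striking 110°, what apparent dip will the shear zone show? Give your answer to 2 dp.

12.20°

Let the plane be z = a·E + b·N + c.
BH-2−BH-1: 959a − 1086b = −0.2;  BH-3−BH-1: 3015a − 201b = 962.6.
Solving gives a = 0.33925, b = 0.29977.
Unit vector along 110° is (sin 110°, cos 110°) = (0.9397, -0.3420).
Slope in that direction = a·(0.9397) + b·(-0.3420) = 0.21627.
Apparent dip = arctan|0.21627| = 12.20° (true dip is 24.4°, so apparent ≤ true as expected).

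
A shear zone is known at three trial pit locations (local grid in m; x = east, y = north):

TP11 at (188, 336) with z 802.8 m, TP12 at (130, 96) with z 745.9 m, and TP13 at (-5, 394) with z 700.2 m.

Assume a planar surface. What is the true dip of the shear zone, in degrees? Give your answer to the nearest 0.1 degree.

29.7°

Two edge vectors: TP11→TP12 = (-58, -240, -56.9), TP11→TP13 = (-193, 58, -102.6).
Normal n = (TP11→TP12) × (TP11→TP13) = (27924.2, 5030.9, -49684).
So ∂z/∂x = −n_x/n_z = 0.56204 and ∂z/∂y = −n_y/n_z = 0.10126.
Gradient magnitude |∇z| = √(a² + b²) = √(0.31588 + 0.01025) = 0.57108.
True dip = arctan(0.57108) = 29.7°, dipping toward W (azimuth ≈ 260°).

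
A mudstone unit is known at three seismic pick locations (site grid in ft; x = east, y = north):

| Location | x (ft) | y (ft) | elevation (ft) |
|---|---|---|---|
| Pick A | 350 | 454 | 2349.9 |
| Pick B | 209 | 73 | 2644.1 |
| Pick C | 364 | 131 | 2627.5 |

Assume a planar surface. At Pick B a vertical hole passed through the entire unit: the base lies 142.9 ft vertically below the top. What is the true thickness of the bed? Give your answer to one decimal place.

107.5 ft

Two edge vectors: Pick A→Pick B = (-141, -381, 294.2), Pick A→Pick C = (14, -323, 277.6).
Normal n = (Pick A→Pick B) × (Pick A→Pick C) = (-10739, 43260.4, 50877).
So ∂z/∂x = −n_x/n_z = 0.21108 and ∂z/∂y = −n_y/n_z = −0.85029.
|∇z| = √(a²+b²) = 0.87610, so dip δ = arctan(0.87610) = 41.22°.
True thickness = vertical thickness × cos δ = 142.9 × cos 41.22° = 107.5 ft.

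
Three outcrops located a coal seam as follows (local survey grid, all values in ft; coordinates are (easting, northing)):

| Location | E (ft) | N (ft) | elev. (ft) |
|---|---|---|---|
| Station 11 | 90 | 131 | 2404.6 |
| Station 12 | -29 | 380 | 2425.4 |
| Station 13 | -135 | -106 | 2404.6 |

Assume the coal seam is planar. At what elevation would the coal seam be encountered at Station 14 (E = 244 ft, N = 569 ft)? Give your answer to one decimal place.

2419.9 ft

Let the plane be z = a·E + b·N + c.
Station 12−Station 11: −119a + 249b = 20.8;  Station 13−Station 11: −225a − 237b = 0.
Solving gives a = −0.05853, b = 0.05556.
Then c = 2404.6 − a·90 − b·131 = 2402.59.
At (244, 569): z = −14.3 + 31.6 + 2402.59 = 2419.9 ft.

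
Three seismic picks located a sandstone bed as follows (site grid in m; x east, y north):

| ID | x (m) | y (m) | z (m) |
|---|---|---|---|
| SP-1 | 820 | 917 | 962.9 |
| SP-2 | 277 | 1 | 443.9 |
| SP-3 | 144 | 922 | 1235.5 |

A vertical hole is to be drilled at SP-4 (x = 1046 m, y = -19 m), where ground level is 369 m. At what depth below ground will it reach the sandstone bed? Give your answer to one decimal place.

246.7 m

Let the plane be z = a·x + b·y + c.
SP-2−SP-1: −543a − 916b = −519;  SP-3−SP-1: −676a + 5b = 272.6.
Solving gives a = −0.397322, b = 0.802124.
Then c = 962.9 − a·820 − b·917 = 553.16.
At (1046, -19): z_contact = −415.60 − 15.24 + 553.16 = 122.32 m.
Depth below ground = 369 − 122.32 = 246.7 m.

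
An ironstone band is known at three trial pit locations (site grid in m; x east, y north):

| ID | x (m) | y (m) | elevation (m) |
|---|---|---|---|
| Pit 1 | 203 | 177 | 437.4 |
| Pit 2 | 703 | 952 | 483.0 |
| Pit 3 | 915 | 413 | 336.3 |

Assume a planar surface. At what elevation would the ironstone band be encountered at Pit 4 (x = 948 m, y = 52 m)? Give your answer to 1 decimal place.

Two edge vectors: Pit 1→Pit 2 = (500, 775, 45.6), Pit 1→Pit 3 = (712, 236, -101.1).
Normal n = (Pit 1→Pit 2) × (Pit 1→Pit 3) = (-89114.1, 83017.2, -433800).
So ∂z/∂x = −n_x/n_z = −0.20543 and ∂z/∂y = −n_y/n_z = 0.19137.
Intercept c from Pit 1: 437.4 + 41.70 − 33.87 = 445.23.
At (948, 52): z = −194.7 + 10.0 + 445.23 = 260.4 m.

260.4 m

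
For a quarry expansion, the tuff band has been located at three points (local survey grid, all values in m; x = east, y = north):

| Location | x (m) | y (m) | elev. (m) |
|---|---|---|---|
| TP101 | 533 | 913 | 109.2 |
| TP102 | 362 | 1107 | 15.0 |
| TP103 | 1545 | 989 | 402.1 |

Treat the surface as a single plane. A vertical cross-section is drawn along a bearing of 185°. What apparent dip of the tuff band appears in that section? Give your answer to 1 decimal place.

Two edge vectors: TP101→TP102 = (-171, 194, -94.2), TP101→TP103 = (1012, 76, 292.9).
Normal n = (TP101→TP102) × (TP101→TP103) = (63981.8, -45244.5, -209324).
So ∂z/∂x = −n_x/n_z = 0.30566 and ∂z/∂y = −n_y/n_z = −0.21615.
Unit vector along 185° is (sin 185°, cos 185°) = (-0.0872, -0.9962).
Slope in that direction = a·(-0.0872) + b·(-0.9962) = 0.18868.
Apparent dip = arctan|0.18868| = 10.7° (true dip is 20.5°, so apparent ≤ true as expected).

10.7°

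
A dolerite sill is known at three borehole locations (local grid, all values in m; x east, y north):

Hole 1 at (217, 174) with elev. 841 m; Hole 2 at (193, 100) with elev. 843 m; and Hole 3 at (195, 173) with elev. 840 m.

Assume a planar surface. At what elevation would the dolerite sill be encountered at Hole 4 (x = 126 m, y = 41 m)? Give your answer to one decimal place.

Two edge vectors: Hole 1→Hole 2 = (-24, -74, 2), Hole 1→Hole 3 = (-22, -1, -1).
Normal n = (Hole 1→Hole 2) × (Hole 1→Hole 3) = (76, -68, -1604).
So ∂z/∂x = −n_x/n_z = 0.04738 and ∂z/∂y = −n_y/n_z = −0.04239.
Intercept c from Hole 1: 841 − 10.28 + 7.38 = 838.09.
At (126, 41): z = 6.0 − 1.7 + 838.09 = 842.3 m.

842.3 m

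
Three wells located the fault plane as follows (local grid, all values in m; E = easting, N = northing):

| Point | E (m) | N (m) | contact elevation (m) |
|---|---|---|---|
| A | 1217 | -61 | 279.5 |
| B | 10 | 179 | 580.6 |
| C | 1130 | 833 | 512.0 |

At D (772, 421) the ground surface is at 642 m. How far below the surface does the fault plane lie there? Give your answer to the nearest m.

157 m

Two edge vectors: A→B = (-1207, 240, 301.1), A→C = (-87, 894, 232.5).
Normal n = (A→B) × (A→C) = (-213383.4, 254431.8, -1058178).
So ∂z/∂E = −n_x/n_z = −0.20165 and ∂z/∂N = −n_y/n_z = 0.24044.
Intercept c from A: 279.5 + 245.41 + 14.67 = 539.58.
At (772, 421): z_contact = −155.7 + 101.2 + 539.58 = 485.1 m.
Depth below ground = 642 − 485.1 = 157 m.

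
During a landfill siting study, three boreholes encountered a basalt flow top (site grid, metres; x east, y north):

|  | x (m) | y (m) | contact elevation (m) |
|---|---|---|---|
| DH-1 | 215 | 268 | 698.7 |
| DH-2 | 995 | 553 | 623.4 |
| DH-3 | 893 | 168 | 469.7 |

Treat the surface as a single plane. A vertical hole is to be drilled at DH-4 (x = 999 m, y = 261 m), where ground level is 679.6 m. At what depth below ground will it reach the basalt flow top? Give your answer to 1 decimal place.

Let the plane be z = a·x + b·y + c.
DH-2−DH-1: 780a + 285b = −75.3;  DH-3−DH-1: 678a − 100b = −229.
Solving gives a = −0.26839, b = 0.47033.
Then c = 698.7 − a·215 − b·268 = 630.36.
At (999, 261): z_contact = −268.12 + 122.76 + 630.36 = 484.99 m.
Depth below ground = 679.6 − 484.99 = 194.6 m.

194.6 m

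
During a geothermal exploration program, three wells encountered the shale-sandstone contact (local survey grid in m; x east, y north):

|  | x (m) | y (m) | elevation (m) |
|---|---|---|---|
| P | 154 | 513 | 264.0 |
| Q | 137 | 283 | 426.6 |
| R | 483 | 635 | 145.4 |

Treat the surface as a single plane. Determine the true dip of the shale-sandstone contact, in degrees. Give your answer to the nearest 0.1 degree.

Two edge vectors: P→Q = (-17, -230, 162.6), P→R = (329, 122, -118.6).
Normal n = (P→Q) × (P→R) = (7440.8, 51479.2, 73596).
So ∂z/∂x = −n_x/n_z = −0.10110 and ∂z/∂y = −n_y/n_z = −0.69948.
Gradient magnitude |∇z| = √(a² + b²) = √(0.01022 + 0.48928) = 0.70675.
True dip = arctan(0.70675) = 35.3°, dipping toward N (azimuth ≈ 008°).

35.3°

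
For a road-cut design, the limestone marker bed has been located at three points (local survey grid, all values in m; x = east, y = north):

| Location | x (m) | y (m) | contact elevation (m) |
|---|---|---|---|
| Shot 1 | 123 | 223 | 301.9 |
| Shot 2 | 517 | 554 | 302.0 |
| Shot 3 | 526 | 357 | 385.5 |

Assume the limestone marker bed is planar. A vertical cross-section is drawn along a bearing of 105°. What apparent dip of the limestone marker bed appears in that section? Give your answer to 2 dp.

23.61°

Two edge vectors: Shot 1→Shot 2 = (394, 331, 0.1), Shot 1→Shot 3 = (403, 134, 83.6).
Normal n = (Shot 1→Shot 2) × (Shot 1→Shot 3) = (27658.2, -32898.1, -80597).
So ∂z/∂x = −n_x/n_z = 0.34317 and ∂z/∂y = −n_y/n_z = −0.40818.
Unit vector along 105° is (sin 105°, cos 105°) = (0.9659, -0.2588).
Slope in that direction = a·(0.9659) + b·(-0.2588) = 0.43712.
Apparent dip = arctan|0.43712| = 23.61° (true dip is 28.1°, so apparent ≤ true as expected).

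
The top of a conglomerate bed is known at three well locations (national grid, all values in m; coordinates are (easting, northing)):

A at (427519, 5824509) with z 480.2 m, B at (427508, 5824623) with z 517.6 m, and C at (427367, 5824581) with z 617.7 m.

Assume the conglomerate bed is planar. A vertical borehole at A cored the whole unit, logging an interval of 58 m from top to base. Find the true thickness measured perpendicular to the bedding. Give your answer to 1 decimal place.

Two edge vectors: A→B = (-11, 114, 37.4), A→C = (-152, 72, 137.5).
Normal n = (A→B) × (A→C) = (12982.2, -4172.3, 16536).
So ∂z/∂E = −n_x/n_z = −0.78509 and ∂z/∂N = −n_y/n_z = 0.25232.
|∇z| = √(a²+b²) = 0.82464, so dip δ = arctan(0.82464) = 39.51°.
True thickness = vertical thickness × cos δ = 58 × cos 39.51° = 44.7 m.

44.7 m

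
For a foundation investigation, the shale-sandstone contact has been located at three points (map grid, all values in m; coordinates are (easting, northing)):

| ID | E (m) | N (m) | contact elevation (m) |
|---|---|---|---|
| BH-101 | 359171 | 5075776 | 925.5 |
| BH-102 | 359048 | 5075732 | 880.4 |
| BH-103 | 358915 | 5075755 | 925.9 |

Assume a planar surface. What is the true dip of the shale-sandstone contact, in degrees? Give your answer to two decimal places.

53.27°

Two edge vectors: BH-101→BH-102 = (-123, -44, -45.1), BH-101→BH-103 = (-256, -21, 0.4).
Normal n = (BH-101→BH-102) × (BH-101→BH-103) = (-964.7, 11594.8, -8681).
So ∂z/∂E = −n_x/n_z = −0.11113 and ∂z/∂N = −n_y/n_z = 1.33565.
Gradient magnitude |∇z| = √(a² + b²) = √(0.01235 + 1.78397) = 1.34027.
True dip = arctan(1.34027) = 53.27°, dipping toward S (azimuth ≈ 175°).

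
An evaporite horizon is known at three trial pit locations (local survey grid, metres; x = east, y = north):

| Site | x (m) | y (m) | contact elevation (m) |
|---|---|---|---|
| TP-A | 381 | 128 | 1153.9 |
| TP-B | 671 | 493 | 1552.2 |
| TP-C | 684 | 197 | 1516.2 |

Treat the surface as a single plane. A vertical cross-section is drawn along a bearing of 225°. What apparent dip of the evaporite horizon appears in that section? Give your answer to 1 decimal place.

Two edge vectors: TP-A→TP-B = (290, 365, 398.3), TP-A→TP-C = (303, 69, 362.3).
Normal n = (TP-A→TP-B) × (TP-A→TP-C) = (104756.8, 15617.9, -90585).
So ∂z/∂x = −n_x/n_z = 1.15645 and ∂z/∂y = −n_y/n_z = 0.17241.
Unit vector along 225° is (sin 225°, cos 225°) = (-0.7071, -0.7071).
Slope in that direction = a·(-0.7071) + b·(-0.7071) = −0.93965.
Apparent dip = arctan|0.93965| = 43.2° (true dip is 49.5°, so apparent ≤ true as expected).

43.2°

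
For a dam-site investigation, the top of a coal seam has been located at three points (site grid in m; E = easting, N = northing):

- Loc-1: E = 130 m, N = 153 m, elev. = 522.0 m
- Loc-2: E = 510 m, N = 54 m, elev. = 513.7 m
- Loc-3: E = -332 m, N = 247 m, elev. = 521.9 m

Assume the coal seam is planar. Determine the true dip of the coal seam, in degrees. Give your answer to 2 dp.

Let the plane be z = a·E + b·N + c.
Loc-2−Loc-1: 380a − 99b = −8.3;  Loc-3−Loc-1: −462a + 94b = −0.1.
Solving gives a = 0.07887, b = 0.38656.
Gradient magnitude |∇z| = √(a² + b²) = √(0.00622 + 0.14943) = 0.39453.
True dip = arctan(0.39453) = 21.53°, dipping toward SSW (azimuth ≈ 192°).

21.53°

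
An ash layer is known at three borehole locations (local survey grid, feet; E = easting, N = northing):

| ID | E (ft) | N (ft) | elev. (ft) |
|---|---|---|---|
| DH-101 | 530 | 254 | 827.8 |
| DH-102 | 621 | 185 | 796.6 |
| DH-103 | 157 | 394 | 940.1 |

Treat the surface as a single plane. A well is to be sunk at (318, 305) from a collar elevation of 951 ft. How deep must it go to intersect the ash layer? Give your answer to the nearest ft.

Two edge vectors: DH-101→DH-102 = (91, -69, -31.2), DH-101→DH-103 = (-373, 140, 112.3).
Normal n = (DH-101→DH-102) × (DH-101→DH-103) = (-3380.7, 1418.3, -12997).
So ∂z/∂E = −n_x/n_z = −0.26011 and ∂z/∂N = −n_y/n_z = 0.10913.
Intercept c from DH-101: 827.8 + 137.86 − 27.72 = 937.94.
At (318, 305): z_contact = −82.7 + 33.3 + 937.94 = 888.5 ft.
Depth below ground = 951 − 888.5 = 62 ft.

62 ft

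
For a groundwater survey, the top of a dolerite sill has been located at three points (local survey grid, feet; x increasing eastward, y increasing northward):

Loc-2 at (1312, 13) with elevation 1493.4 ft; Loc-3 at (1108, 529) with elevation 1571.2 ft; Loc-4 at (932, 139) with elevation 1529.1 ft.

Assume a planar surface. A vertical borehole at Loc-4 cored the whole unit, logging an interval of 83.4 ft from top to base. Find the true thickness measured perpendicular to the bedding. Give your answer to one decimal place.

82.6 ft

Let the plane be z = a·x + b·y + c.
Loc-3−Loc-2: −204a + 516b = 77.8;  Loc-4−Loc-2: −380a + 126b = 35.7.
Solving gives a = −0.05058, b = 0.13078.
|∇z| = √(a²+b²) = 0.14022, so dip δ = arctan(0.14022) = 7.98°.
True thickness = vertical thickness × cos δ = 83.4 × cos 7.98° = 82.6 ft.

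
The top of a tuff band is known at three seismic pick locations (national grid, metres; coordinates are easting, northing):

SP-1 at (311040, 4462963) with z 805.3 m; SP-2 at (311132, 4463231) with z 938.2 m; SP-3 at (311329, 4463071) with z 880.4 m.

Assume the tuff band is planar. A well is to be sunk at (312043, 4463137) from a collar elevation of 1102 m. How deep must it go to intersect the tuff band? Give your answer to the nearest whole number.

Let the plane be z = a·easting + b·northing + c.
SP-2−SP-1: 92a + 268b = 132.9;  SP-3−SP-1: 289a + 108b = 75.1.
Solving gives a = 0.08551454, b = 0.46653978.
Then c = 805.3 − a·311040 − b·4462963 = −2107942.93.
At (312043, 4463137): z_contact = 26684.2 + 2082231.0 − 2107942.93 = 972.2 m.
Depth below ground = 1102 − 972.2 = 130 m.

130 m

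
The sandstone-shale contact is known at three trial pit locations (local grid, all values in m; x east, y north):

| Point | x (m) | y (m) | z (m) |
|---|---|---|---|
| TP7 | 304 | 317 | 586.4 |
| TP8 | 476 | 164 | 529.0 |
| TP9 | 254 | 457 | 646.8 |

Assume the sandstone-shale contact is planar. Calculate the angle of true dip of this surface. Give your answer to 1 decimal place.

24.9°

Two edge vectors: TP7→TP8 = (172, -153, -57.4), TP7→TP9 = (-50, 140, 60.4).
Normal n = (TP7→TP8) × (TP7→TP9) = (-1205.2, -7518.8, 16430).
So ∂z/∂x = −n_x/n_z = 0.07335 and ∂z/∂y = −n_y/n_z = 0.45763.
Gradient magnitude |∇z| = √(a² + b²) = √(0.00538 + 0.20942) = 0.46347.
True dip = arctan(0.46347) = 24.9°, dipping toward S (azimuth ≈ 189°).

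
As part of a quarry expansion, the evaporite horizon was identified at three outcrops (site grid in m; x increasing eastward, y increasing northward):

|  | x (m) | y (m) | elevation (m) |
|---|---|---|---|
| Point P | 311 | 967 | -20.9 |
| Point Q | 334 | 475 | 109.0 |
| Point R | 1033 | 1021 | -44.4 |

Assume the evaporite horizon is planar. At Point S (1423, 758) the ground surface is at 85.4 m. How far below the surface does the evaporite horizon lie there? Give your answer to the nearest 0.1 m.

65.2 m

Two edge vectors: Point P→Point Q = (23, -492, 129.9), Point P→Point R = (722, 54, -23.5).
Normal n = (Point P→Point Q) × (Point P→Point R) = (4547.4, 94328.3, 356466).
So ∂z/∂x = −n_x/n_z = −0.012757 and ∂z/∂y = −n_y/n_z = −0.264621.
Intercept c from Point P: -20.9 + 3.97 + 255.89 = 238.96.
At (1423, 758): z_contact = −18.15 − 200.58 + 238.96 = 20.22 m.
Depth below ground = 85.4 − 20.22 = 65.2 m.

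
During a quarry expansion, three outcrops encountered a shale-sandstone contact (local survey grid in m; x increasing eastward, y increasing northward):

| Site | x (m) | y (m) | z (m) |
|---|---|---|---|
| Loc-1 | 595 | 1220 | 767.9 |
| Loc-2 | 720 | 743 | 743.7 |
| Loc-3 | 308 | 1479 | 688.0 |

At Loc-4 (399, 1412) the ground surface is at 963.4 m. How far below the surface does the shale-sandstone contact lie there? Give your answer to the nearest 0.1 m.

247.6 m

Let the plane be z = a·x + b·y + c.
Loc-2−Loc-1: 125a − 477b = −24.2;  Loc-3−Loc-1: −287a + 259b = −79.9.
Solving gives a = 0.424592, b = 0.162000.
Then c = 767.9 − a·595 − b·1220 = 317.63.
At (399, 1412): z_contact = 169.41 + 228.74 + 317.63 = 715.78 m.
Depth below ground = 963.4 − 715.78 = 247.6 m.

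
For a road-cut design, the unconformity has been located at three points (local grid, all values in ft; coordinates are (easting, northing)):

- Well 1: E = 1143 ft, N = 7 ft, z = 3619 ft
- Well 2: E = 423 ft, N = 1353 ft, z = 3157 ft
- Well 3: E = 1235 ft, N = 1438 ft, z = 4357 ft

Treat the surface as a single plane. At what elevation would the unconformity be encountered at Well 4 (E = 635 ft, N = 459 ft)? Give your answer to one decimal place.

3082.2 ft

Let the plane be z = a·E + b·N + c.
Well 2−Well 1: −720a + 1346b = −462;  Well 3−Well 1: 92a + 1431b = 738.
Solving gives a = 1.433494, b = 0.423563.
Then c = 3619 − a·1143 − b·7 = 1977.55.
At (635, 459): z = 910.3 + 194.4 + 1977.55 = 3082.2 ft.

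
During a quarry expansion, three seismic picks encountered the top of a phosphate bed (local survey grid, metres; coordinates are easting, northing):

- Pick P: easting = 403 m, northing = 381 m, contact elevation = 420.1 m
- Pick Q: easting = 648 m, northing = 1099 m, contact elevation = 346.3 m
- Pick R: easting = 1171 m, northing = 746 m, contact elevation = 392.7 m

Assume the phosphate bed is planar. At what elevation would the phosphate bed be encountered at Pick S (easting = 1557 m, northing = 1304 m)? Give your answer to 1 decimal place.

338.4 m

Two edge vectors: Pick P→Pick Q = (245, 718, -73.8), Pick P→Pick R = (768, 365, -27.4).
Normal n = (Pick P→Pick Q) × (Pick P→Pick R) = (7263.8, -49965.4, -461999).
So ∂z/∂easting = −n_x/n_z = 0.015723 and ∂z/∂northing = −n_y/n_z = −0.108150.
Intercept c from Pick P: 420.1 − 6.34 + 41.21 = 454.97.
At (1557, 1304): z = 24.5 − 141.0 + 454.97 = 338.4 m.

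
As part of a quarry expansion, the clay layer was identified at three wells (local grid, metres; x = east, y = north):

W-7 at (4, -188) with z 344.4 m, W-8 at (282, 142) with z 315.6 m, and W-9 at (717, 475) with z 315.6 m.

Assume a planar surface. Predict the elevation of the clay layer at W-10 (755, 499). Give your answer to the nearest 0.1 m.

Two edge vectors: W-7→W-8 = (278, 330, -28.8), W-7→W-9 = (713, 663, -28.8).
Normal n = (W-7→W-8) × (W-7→W-9) = (9590.4, -12528, -50976).
So ∂z/∂x = −n_x/n_z = 0.18814 and ∂z/∂y = −n_y/n_z = −0.24576.
Intercept c from W-7: 344.4 − 0.75 − 46.20 = 297.44.
At (755, 499): z = 142.0 − 122.6 + 297.44 = 316.9 m.

316.9 m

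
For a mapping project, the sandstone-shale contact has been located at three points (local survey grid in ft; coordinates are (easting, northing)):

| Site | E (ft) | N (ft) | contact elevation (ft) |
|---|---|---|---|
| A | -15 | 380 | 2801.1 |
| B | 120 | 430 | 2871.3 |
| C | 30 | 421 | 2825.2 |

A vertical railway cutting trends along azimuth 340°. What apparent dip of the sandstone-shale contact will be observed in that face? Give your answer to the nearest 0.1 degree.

8.4°

Two edge vectors: A→B = (135, 50, 70.2), A→C = (45, 41, 24.1).
Normal n = (A→B) × (A→C) = (-1673.2, -94.5, 3285).
So ∂z/∂E = −n_x/n_z = 0.50935 and ∂z/∂N = −n_y/n_z = 0.02877.
Unit vector along 340° is (sin 340°, cos 340°) = (-0.3420, 0.9397).
Slope in that direction = a·(-0.3420) + b·(0.9397) = −0.14717.
Apparent dip = arctan|0.14717| = 8.4° (true dip is 27.0°, so apparent ≤ true as expected).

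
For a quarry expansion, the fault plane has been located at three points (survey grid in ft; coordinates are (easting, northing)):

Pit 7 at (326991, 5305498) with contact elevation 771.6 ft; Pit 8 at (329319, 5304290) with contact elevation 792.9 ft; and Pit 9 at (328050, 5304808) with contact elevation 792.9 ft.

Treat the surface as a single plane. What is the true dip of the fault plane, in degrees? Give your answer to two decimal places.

Two edge vectors: Pit 7→Pit 8 = (2328, -1208, 21.3), Pit 7→Pit 9 = (1059, -690, 21.3).
Normal n = (Pit 7→Pit 8) × (Pit 7→Pit 9) = (-11033.4, -27029.7, -327048).
So ∂z/∂E = −n_x/n_z = −0.03374 and ∂z/∂N = −n_y/n_z = −0.08265.
Gradient magnitude |∇z| = √(a² + b²) = √(0.00114 + 0.00683) = 0.08927.
True dip = arctan(0.08927) = 5.10°, dipping toward NNE (azimuth ≈ 022°).

5.10°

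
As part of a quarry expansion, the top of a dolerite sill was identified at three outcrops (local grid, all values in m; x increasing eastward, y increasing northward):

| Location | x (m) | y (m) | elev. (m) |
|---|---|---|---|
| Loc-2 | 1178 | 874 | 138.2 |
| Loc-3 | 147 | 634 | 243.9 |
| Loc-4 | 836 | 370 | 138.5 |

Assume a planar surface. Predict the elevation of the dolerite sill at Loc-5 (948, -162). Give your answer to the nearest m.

81 m

Let the plane be z = a·x + b·y + c.
Loc-3−Loc-2: −1031a − 240b = 105.7;  Loc-4−Loc-2: −342a − 504b = 0.3.
Solving gives a = −0.12159, b = 0.08191.
Then c = 138.2 − a·1178 − b·874 = 209.84.
At (948, -162): z = −115.3 − 13.3 + 209.84 = 81.3 m.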